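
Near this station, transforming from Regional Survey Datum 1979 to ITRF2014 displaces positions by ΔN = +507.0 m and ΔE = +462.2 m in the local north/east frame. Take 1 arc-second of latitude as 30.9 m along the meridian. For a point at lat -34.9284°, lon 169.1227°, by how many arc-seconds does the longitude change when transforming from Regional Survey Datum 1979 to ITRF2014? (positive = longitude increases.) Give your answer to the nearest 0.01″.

At latitude -34.9284°, cos φ = 0.819868.
1″ of longitude at this latitude = 30.90 × cos φ = 25.3339 m, so Δλ = 462.2 / 25.3339 = 18.244″.

Δλ = 18.24″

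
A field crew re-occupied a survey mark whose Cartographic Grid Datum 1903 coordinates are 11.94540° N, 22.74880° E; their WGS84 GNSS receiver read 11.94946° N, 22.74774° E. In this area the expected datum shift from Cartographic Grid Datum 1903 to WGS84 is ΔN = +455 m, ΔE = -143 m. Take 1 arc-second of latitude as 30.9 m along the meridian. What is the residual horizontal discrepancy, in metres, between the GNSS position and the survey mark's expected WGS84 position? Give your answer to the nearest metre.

28 m

Observed coordinate differences: Δφ = +0.00406°, Δλ = -0.00106°.
Converting to metres (1° lat = 111240 m, cos φ = 0.978345): observed ΔN = 451.6 m, observed ΔE = -115.4 m.
Subtracting the expected shift leaves a residual of 451.6 − (455) = -3.4 m north and -115.4 − (-143) = 27.6 m east.
Residual distance = √((-3.4)² + 27.6²) = 27.8 m.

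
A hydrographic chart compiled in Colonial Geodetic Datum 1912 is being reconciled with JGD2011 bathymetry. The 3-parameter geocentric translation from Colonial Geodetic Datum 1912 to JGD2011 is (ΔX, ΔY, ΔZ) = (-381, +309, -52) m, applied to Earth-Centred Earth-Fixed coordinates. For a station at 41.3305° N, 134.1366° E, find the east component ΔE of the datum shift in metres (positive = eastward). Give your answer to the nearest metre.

ΔE = 58 m

At φ = 41.3305°, λ = 134.1366°: sin φ = 0.660401, cos φ = 0.750913, sin λ = 0.717682, cos λ = -0.696371.
ΔE = −sin λ·ΔX + cos λ·ΔY = −(0.717682)·(-381) + (-0.696371)·(309) = 58.26 m.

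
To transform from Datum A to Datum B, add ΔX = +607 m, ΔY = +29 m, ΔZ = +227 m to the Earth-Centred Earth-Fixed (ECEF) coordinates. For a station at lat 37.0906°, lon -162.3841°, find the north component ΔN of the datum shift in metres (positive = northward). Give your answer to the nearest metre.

ΔN = 535 m

At φ = 37.0906°, λ = -162.3841°: sin φ = 0.603077, cos φ = 0.797683, sin λ = -0.302634, cos λ = -0.953107.
ΔN = −sin φ cos λ·ΔX − sin φ sin λ·ΔY + cos φ·ΔZ = −(0.603077)(-0.953107)(607) − (0.603077)(-0.302634)(29) + (0.797683)(227) = 535.27 m.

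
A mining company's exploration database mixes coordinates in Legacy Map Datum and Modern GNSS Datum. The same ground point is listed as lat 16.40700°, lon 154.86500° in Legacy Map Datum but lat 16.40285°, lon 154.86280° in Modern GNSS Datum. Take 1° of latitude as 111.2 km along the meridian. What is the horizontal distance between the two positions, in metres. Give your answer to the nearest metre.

Δφ = 16.40285° − 16.40700° = -0.00415°; Δλ = 154.86280° − 154.86500° = -0.00220°.
ΔN = Δφ × 111200 = -461.5 m; ΔE = Δλ × 111200 × cos(16.40700°) = -0.00220 × 111200 × 0.959279 = -234.7 m.
Distance = √(ΔE² + ΔN²) = √((-234.7)² + (-461.5)²) = 517.7 m.

518 m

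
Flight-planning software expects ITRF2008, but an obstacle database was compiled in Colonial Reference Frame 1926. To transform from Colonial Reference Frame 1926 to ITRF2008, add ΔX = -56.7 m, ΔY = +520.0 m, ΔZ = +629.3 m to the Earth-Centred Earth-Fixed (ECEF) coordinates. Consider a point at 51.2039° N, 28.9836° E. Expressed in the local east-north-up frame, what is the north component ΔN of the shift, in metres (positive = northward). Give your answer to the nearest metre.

At φ = 51.2039°, λ = 28.9836°: sin φ = 0.779381, cos φ = 0.626551, sin λ = 0.484559, cos λ = 0.874758.
ΔN = −sin φ cos λ·ΔX − sin φ sin λ·ΔY + cos φ·ΔZ = −(0.779381)(0.874758)(-56.7) − (0.779381)(0.484559)(520.0) + (0.626551)(629.3) = 236.56 m.

ΔN = 237 m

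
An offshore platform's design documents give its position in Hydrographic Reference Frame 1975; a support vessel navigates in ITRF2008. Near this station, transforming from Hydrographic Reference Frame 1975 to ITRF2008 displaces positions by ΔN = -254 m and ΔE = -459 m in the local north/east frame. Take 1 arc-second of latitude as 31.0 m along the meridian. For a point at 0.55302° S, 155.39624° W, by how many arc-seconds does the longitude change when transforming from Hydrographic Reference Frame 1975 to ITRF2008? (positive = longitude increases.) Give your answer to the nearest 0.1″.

At latitude -0.55302°, cos φ = 0.999953.
1″ of longitude at this latitude = 31.00 × cos φ = 30.9986 m, so Δλ = -459.0 / 30.9986 = -14.807″.

Δλ = -14.8″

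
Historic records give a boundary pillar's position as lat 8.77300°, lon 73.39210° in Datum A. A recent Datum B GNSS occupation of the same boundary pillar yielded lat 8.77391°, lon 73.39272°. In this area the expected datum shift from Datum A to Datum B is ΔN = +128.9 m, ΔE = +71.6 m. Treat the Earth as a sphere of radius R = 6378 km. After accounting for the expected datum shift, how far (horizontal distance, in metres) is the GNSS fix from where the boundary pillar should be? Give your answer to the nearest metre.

Observed coordinate differences: Δφ = +0.00091°, Δλ = +0.00062°.
Converting to metres (1° lat = 111317 m, cos φ = 0.988300): observed ΔN = 101.3 m, observed ΔE = 68.2 m.
Subtracting the expected shift leaves a residual of 101.3 − (128.9) = -27.6 m north and 68.2 − (71.6) = -3.4 m east.
Residual distance = √((-27.6)² + (-3.4)²) = 27.8 m.

28 m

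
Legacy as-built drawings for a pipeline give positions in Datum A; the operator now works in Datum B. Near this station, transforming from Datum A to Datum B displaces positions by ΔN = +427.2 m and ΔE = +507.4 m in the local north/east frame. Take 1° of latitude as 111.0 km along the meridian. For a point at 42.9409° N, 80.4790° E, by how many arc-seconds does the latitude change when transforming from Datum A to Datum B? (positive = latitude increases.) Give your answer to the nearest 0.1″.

1° of latitude = 111.0 km, so Δφ = 427.2 / 111000 = 0.0038486° = 13.855″.

Δφ = 13.9″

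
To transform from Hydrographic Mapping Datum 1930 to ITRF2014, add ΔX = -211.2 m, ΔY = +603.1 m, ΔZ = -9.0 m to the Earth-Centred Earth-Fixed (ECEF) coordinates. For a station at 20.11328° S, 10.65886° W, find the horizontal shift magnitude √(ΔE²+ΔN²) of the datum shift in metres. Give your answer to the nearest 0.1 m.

566.1 m

At φ = -20.11328°, λ = -10.65886°: sin φ = -0.343877, cos φ = 0.939015, sin λ = -0.184961, cos λ = 0.982746.
ΔE = −sin λ·ΔX + cos λ·ΔY = −(-0.184961)·(-211.2) + (0.982746)·(603.1) = 553.63 m.
ΔN = −sin φ cos λ·ΔX − sin φ sin λ·ΔY + cos φ·ΔZ = −(-0.343877)(0.982746)(-211.2) − (-0.343877)(-0.184961)(603.1) + (0.939015)(-9.0) = -118.18 m.
Horizontal magnitude = √(ΔE² + ΔN²) = √(553.63² + (-118.18)²) = 566.10 m.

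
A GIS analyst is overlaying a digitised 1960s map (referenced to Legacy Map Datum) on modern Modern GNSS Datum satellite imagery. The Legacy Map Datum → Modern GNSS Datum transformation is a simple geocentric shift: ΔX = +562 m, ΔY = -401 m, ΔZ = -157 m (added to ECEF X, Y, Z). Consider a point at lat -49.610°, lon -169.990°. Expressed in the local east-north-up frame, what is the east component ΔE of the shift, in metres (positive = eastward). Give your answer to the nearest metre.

At φ = -49.610°, λ = -169.990°: sin φ = -0.761651, cos φ = 0.647987, sin λ = -0.173820, cos λ = -0.984777.
ΔE = −sin λ·ΔX + cos λ·ΔY = −(-0.173820)·(562) + (-0.984777)·(-401) = 492.58 m.

ΔE = 493 m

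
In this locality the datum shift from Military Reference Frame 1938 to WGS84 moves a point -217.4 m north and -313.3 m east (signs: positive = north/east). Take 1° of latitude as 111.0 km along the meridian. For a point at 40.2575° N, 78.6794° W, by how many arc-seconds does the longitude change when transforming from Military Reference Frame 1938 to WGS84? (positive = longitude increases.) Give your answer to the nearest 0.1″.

At latitude 40.2575°, cos φ = 0.763148.
1° of longitude at this latitude = 111.0 × cos φ = 84.71 km, so Δλ = -313.3 / 84709.4 = -0.0036985° = -13.315″.

Δλ = -13.3″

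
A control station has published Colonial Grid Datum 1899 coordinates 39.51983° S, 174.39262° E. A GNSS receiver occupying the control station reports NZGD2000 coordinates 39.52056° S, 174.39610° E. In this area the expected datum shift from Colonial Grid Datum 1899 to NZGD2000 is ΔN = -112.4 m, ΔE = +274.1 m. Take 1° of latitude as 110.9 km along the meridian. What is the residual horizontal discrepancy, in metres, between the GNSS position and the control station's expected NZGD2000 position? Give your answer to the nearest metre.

Observed coordinate differences: Δφ = -0.00073°, Δλ = +0.00348°.
Converting to metres (1° lat = 110900 m, cos φ = 0.771404): observed ΔN = -81.0 m, observed ΔE = 297.7 m.
Subtracting the expected shift leaves a residual of -81.0 − (-112.4) = 31.4 m north and 297.7 − (274.1) = 23.6 m east.
Residual distance = √(31.4² + 23.6²) = 39.3 m.

39 m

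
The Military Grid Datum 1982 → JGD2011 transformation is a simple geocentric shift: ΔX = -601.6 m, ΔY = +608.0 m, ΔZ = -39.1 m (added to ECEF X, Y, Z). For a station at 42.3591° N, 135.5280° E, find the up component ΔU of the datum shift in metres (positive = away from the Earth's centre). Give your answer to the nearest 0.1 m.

At φ = 42.3591°, λ = 135.5280°: sin φ = 0.673775, cos φ = 0.738936, sin λ = 0.700561, cos λ = -0.713593.
ΔU = cos φ cos λ·ΔX + cos φ sin λ·ΔY + sin φ·ΔZ = (0.738936)(-0.713593)(-601.6) + (0.738936)(0.700561)(608.0) + (0.673775)(-39.1) = 605.62 m.

ΔU = 605.6 m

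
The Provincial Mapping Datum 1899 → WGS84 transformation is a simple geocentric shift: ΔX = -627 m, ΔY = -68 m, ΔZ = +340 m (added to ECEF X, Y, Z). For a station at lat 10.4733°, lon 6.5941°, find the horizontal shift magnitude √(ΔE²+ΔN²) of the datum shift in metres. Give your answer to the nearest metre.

449 m

The local east axis at (φ, λ) is (−sin λ, cos λ, 0), so ΔE = −sin(6.5941°)·(-627) + cos(6.5941°)·(-68) = 4.45 m.
The local north axis is (−sin φ cos λ, −sin φ sin λ, cos φ), giving ΔN = 113.220 + 1.419 + 334.336 = 448.98 m.
Horizontal magnitude = √(ΔE² + ΔN²) = √(4.45² + 448.98²) = 449.00 m.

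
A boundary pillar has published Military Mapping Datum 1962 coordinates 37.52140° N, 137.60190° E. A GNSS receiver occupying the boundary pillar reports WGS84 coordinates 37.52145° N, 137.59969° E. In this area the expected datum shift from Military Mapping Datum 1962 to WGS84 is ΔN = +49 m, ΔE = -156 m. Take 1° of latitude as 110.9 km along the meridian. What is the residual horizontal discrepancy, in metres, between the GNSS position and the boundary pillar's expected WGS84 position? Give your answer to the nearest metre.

58 m

Observed coordinate differences: Δφ = +0.00005°, Δλ = -0.00221°.
Converting to metres (1° lat = 110900 m, cos φ = 0.793126): observed ΔN = 5.5 m, observed ΔE = -194.4 m.
Subtracting the expected shift leaves a residual of 5.5 − (49) = -43.5 m north and -194.4 − (-156) = -38.4 m east.
Residual distance = √((-43.5)² + (-38.4)²) = 58.0 m.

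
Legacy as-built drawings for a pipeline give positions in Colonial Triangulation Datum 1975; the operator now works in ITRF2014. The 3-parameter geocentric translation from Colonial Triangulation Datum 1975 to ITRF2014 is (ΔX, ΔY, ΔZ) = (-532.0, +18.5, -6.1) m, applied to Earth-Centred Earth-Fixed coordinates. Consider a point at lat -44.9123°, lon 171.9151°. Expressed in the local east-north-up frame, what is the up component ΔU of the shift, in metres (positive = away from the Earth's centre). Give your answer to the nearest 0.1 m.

The local up (radial) axis is (cos φ cos λ, cos φ sin λ, sin φ), giving ΔU = 373.011 + 1.843 + 4.307 = 379.16 m.

ΔU = 379.2 m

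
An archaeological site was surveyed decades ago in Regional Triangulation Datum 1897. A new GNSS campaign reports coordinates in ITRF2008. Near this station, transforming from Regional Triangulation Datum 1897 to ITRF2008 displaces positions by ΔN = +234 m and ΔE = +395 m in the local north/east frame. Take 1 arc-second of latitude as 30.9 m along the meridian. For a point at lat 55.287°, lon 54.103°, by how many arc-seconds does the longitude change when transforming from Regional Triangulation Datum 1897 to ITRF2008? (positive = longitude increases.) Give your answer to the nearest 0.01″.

At latitude 55.287°, cos φ = 0.569466.
1″ of longitude at this latitude = 30.90 × cos φ = 17.5965 m, so Δλ = 395.0 / 17.5965 = 22.448″.

Δλ = 22.45″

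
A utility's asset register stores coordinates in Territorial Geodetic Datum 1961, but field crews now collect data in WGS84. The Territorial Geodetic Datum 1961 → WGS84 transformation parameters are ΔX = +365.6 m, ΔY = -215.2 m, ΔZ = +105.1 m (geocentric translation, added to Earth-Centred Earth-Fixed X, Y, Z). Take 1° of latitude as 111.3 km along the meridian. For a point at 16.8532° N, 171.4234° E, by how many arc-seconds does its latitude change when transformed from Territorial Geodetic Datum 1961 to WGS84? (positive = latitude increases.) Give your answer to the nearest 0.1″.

sin φ = 0.289921, cos φ = 0.957051, sin λ = 0.149132, cos λ = -0.988817.
North component: ΔN = −sin φ cos λ·ΔX − sin φ sin λ·ΔY + cos φ·ΔZ = −(0.289921)(-0.988817)(365.6) − (0.289921)(0.149132)(-215.2) + (0.957051)(105.1) = 214.70 m.
1° of latitude spans 111300 m, so Δφ = 214.70 / 111300 × 3600 = 6.944″.

Δφ = 6.9″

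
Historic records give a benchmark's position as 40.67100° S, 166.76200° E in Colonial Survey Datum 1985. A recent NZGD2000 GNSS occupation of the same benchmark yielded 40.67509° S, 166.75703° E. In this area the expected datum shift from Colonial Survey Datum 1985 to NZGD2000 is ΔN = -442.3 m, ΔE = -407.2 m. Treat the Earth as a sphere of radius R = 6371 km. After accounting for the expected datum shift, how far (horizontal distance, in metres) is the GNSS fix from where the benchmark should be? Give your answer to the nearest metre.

17 m

Observed coordinate differences: Δφ = -0.00409°, Δλ = -0.00497°.
Converting to metres (1° lat = 111195 m, cos φ = 0.758464): observed ΔN = -454.8 m, observed ΔE = -419.2 m.
Subtracting the expected shift leaves a residual of -454.8 − (-442.3) = -12.5 m north and -419.2 − (-407.2) = -12.0 m east.
Residual distance = √((-12.5)² + (-12.0)²) = 17.3 m.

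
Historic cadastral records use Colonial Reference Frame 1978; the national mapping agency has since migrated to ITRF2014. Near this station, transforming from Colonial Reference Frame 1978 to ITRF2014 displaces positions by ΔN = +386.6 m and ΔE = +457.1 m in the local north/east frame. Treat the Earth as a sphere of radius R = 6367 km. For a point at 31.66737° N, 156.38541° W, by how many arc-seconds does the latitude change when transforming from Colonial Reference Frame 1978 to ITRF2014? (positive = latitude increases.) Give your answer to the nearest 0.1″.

On a sphere of radius R, 1 rad of latitude = R, so Δφ = ΔN / R = 386.6 / 6367000 = 6.0719e-05 rad = 12.524″.

Δφ = 12.5″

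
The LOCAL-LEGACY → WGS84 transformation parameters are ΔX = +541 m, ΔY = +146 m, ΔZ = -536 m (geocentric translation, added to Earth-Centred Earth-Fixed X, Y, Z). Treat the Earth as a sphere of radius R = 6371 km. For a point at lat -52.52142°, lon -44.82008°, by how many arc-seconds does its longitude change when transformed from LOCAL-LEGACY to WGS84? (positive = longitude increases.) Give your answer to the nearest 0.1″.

Δλ = 25.8″

sin φ = -0.793581, cos φ = 0.608465, sin λ = -0.704883, cos λ = 0.709324.
East component: ΔE = −sin λ·ΔX + cos λ·ΔY = −(-0.704883)(541) + (0.709324)(146) = 484.90 m.
1° of latitude spans πR/180 = 111195 m; at latitude φ, 1° of longitude spans that × cos φ = 67658.2 m, so Δλ = 484.90 / 67658.2 × 3600 = 25.801″.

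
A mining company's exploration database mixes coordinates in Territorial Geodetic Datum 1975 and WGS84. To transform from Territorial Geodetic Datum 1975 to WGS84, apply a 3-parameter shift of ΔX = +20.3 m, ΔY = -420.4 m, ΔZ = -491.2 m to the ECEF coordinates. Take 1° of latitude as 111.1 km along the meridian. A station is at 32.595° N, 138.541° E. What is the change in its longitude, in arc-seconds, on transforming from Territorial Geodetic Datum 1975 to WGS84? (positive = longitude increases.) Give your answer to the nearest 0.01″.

sin φ = 0.538697, cos φ = 0.842499, sin λ = 0.662084, cos λ = -0.749430.
East component: ΔE = −sin λ·ΔX + cos λ·ΔY = −(0.662084)(20.3) + (-0.749430)(-420.4) = 301.62 m.
1° of latitude spans 111100 m; at latitude φ, 1° of longitude spans that × cos φ = 93601.7 m, so Δλ = 301.62 / 93601.7 × 3600 = 11.601″.

Δλ = 11.60″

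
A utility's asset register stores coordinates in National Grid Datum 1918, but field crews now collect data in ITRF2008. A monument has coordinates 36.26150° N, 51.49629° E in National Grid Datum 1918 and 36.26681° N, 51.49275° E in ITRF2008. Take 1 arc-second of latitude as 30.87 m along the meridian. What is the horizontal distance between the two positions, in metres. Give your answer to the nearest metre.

670 m

Δφ = 36.26681° − 36.26150° = +0.00531°; Δλ = 51.49275° − 51.49629° = -0.00354°.
1° of latitude = 3600 × 30.87 = 111132 m.
ΔN = Δφ × 111132 = 590.1 m; ΔE = Δλ × 111132 × cos(36.26150°) = -0.00354 × 111132 × 0.806326 = -317.2 m.
Distance = √(ΔE² + ΔN²) = √((-317.2)² + 590.1²) = 670.0 m.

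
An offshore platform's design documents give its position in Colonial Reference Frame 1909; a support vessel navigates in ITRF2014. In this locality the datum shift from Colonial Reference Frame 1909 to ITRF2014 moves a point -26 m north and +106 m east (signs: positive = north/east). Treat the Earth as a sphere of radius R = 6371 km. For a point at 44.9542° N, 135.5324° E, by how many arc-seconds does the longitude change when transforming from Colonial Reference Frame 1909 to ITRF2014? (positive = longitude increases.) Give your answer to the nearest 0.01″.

Δλ = 4.85″

At latitude 44.9542°, cos φ = 0.707672.
One radian of longitude at latitude φ spans R cos φ, so Δλ = ΔE / (R cos φ) = 106.0 / (6371000 × 0.707672) = 2.3511e-05 rad = 4.849″.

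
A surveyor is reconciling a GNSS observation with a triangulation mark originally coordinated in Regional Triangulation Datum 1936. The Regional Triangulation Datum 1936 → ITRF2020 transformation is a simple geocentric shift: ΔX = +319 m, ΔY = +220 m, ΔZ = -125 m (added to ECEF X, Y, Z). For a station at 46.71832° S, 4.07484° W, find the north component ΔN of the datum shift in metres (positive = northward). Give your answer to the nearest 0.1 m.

At φ = -46.71832°, λ = -4.07484°: sin φ = -0.727992, cos φ = 0.685586, sin λ = -0.071059, cos λ = 0.997472.
ΔN = −sin φ cos λ·ΔX − sin φ sin λ·ΔY + cos φ·ΔZ = −(-0.727992)(0.997472)(319) − (-0.727992)(-0.071059)(220) + (0.685586)(-125) = 134.56 m.

ΔN = 134.6 m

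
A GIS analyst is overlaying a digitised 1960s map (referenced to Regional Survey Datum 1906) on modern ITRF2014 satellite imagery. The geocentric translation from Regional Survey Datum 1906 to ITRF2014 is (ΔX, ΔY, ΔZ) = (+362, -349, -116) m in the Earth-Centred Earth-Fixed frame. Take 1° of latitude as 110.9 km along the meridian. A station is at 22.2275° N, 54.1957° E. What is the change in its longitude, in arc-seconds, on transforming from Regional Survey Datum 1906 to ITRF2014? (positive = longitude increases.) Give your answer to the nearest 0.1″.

Δλ = -17.5″

sin φ = 0.378285, cos φ = 0.925689, sin λ = 0.811020, cos λ = 0.585019.
East component: ΔE = −sin λ·ΔX + cos λ·ΔY = −(0.811020)(362) + (0.585019)(-349) = -497.76 m.
1° of latitude spans 110900 m; at latitude φ, 1° of longitude spans that × cos φ = 102658.9 m, so Δλ = -497.76 / 102658.9 × 3600 = -17.455″.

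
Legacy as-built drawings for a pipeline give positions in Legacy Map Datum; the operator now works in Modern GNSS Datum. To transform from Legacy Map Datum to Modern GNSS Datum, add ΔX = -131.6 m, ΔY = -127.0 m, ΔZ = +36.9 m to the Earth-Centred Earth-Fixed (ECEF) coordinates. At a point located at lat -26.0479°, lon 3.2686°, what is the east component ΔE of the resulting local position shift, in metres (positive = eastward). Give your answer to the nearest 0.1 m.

At φ = -26.0479°, λ = 3.2686°: sin φ = -0.439122, cos φ = 0.898427, sin λ = 0.057017, cos λ = 0.998373.
ΔE = −sin λ·ΔX + cos λ·ΔY = −(0.057017)·(-131.6) + (0.998373)·(-127.0) = -119.29 m.

ΔE = -119.3 m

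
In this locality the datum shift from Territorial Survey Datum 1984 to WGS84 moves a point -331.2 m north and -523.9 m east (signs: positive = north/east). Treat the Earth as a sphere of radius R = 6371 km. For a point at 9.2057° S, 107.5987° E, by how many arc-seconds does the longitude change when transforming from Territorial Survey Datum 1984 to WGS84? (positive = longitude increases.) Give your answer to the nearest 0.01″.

Δλ = -17.18″

At latitude -9.2057°, cos φ = 0.987120.
One radian of longitude at latitude φ spans R cos φ, so Δλ = ΔE / (R cos φ) = -523.9 / (6371000 × 0.987120) = -8.3305e-05 rad = -17.183″.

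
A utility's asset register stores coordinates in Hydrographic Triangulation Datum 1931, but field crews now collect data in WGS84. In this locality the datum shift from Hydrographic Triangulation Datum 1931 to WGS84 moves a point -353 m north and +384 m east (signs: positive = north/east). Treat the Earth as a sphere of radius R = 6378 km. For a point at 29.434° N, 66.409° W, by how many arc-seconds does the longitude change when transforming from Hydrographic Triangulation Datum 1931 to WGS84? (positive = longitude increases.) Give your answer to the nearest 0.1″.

Δλ = 14.3″

At latitude 29.434°, cos φ = 0.870922.
One radian of longitude at latitude φ spans R cos φ, so Δλ = ΔE / (R cos φ) = 384.0 / (6378000 × 0.870922) = 6.9130e-05 rad = 14.259″.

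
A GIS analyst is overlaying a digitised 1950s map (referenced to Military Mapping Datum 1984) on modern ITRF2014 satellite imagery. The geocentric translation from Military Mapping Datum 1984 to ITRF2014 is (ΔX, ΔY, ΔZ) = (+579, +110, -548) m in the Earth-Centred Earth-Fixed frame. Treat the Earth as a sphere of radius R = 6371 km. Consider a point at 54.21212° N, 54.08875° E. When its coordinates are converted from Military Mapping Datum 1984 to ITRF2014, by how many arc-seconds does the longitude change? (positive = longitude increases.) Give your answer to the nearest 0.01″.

Δλ = -22.39″

sin φ = 0.811188, cos φ = 0.584786, sin λ = 0.809926, cos λ = 0.586531.
East component: ΔE = −sin λ·ΔX + cos λ·ΔY = −(0.809926)(579) + (0.586531)(110) = -404.43 m.
1° of latitude spans πR/180 = 111195 m; at latitude φ, 1° of longitude spans that × cos φ = 65025.2 m, so Δλ = -404.43 / 65025.2 × 3600 = -22.390″.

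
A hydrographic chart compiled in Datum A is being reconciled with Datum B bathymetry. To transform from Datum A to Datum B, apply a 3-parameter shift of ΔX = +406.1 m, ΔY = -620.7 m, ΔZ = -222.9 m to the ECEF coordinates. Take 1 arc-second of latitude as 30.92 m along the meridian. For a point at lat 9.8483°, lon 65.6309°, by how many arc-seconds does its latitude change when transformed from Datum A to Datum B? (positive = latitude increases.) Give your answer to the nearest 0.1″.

sin φ = 0.171040, cos φ = 0.985264, sin λ = 0.910906, cos λ = 0.412613.
North component: ΔN = −sin φ cos λ·ΔX − sin φ sin λ·ΔY + cos φ·ΔZ = −(0.171040)(0.412613)(406.1) − (0.171040)(0.910906)(-620.7) + (0.985264)(-222.9) = -151.57 m.
1° of latitude spans 3600 × 30.92 = 111312 m, so Δφ = -151.57 / 111312 × 3600 = -4.902″.

Δφ = -4.9″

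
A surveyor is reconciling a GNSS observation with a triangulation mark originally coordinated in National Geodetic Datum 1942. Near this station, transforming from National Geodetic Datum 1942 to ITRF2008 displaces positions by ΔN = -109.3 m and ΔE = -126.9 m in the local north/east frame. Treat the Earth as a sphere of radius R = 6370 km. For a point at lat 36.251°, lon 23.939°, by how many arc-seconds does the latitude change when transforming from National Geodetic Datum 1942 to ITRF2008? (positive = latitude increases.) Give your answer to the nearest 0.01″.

On a sphere of radius R, 1 rad of latitude = R, so Δφ = ΔN / R = -109.3 / 6370000 = -1.7159e-05 rad = -3.539″.

Δφ = -3.54″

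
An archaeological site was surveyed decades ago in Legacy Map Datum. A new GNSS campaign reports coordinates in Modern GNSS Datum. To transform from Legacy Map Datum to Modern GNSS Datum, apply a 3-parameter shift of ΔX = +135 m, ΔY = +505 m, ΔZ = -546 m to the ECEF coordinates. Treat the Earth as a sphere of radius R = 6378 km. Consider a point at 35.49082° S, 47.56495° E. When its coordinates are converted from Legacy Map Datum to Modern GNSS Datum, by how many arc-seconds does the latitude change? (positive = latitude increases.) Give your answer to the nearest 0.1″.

Δφ = -5.7″

sin φ = -0.580573, cos φ = 0.814209, sin λ = 0.738043, cos λ = 0.674754.
North component: ΔN = −sin φ cos λ·ΔX − sin φ sin λ·ΔY + cos φ·ΔZ = −(-0.580573)(0.674754)(135) − (-0.580573)(0.738043)(505) + (0.814209)(-546) = -175.29 m.
1° of latitude spans πR/180 = 111317 m, so Δφ = -175.29 / 111317 × 3600 = -5.669″.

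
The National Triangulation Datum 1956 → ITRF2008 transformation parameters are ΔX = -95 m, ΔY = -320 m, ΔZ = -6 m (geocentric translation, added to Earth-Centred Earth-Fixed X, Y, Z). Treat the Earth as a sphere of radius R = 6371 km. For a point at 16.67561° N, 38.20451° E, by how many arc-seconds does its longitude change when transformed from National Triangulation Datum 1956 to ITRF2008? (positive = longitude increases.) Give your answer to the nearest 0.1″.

Δλ = -6.5″

sin φ = 0.286953, cos φ = 0.957945, sin λ = 0.618470, cos λ = 0.785808.
East component: ΔE = −sin λ·ΔX + cos λ·ΔY = −(0.618470)(-95) + (0.785808)(-320) = -192.70 m.
1° of latitude spans πR/180 = 111195 m; at latitude φ, 1° of longitude spans that × cos φ = 106518.6 m, so Δλ = -192.70 / 106518.6 × 3600 = -6.513″.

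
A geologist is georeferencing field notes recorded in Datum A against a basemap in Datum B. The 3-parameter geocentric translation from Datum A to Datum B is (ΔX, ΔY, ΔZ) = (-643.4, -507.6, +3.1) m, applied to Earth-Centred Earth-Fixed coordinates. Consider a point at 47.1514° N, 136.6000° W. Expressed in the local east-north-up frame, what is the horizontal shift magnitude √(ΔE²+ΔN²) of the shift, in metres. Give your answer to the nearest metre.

601 m

The local east axis at (φ, λ) is (−sin λ, cos λ, 0), so ΔE = −sin(-136.6000°)·(-643.4) + cos(-136.6000°)·(-507.6) = -73.26 m.
The local north axis is (−sin φ cos λ, −sin φ sin λ, cos φ), giving ΔN = -342.733 − 255.699 + 2.108 = -596.32 m.
Horizontal magnitude = √(ΔE² + ΔN²) = √((-73.26)² + (-596.32)²) = 600.81 m.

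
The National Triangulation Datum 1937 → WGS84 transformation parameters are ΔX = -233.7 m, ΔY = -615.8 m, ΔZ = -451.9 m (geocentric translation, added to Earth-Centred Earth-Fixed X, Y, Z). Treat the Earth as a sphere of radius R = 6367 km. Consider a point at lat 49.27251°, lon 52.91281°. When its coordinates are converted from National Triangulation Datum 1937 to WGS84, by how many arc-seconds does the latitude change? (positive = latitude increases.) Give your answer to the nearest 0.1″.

Δφ = 6.0″

sin φ = 0.757821, cos φ = 0.652462, sin λ = 0.797719, cos λ = 0.603030.
North component: ΔN = −sin φ cos λ·ΔX − sin φ sin λ·ΔY + cos φ·ΔZ = −(0.757821)(0.603030)(-233.7) − (0.757821)(0.797719)(-615.8) + (0.652462)(-451.9) = 184.22 m.
1° of latitude spans πR/180 = 111125 m, so Δφ = 184.22 / 111125 × 3600 = 5.968″.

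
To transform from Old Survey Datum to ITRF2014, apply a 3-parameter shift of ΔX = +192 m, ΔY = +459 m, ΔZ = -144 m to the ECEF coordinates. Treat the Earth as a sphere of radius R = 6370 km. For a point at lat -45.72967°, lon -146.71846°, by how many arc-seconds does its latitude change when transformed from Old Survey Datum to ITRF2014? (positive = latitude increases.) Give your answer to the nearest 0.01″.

sin φ = -0.716054, cos φ = 0.698045, sin λ = -0.548754, cos λ = -0.835984.
North component: ΔN = −sin φ cos λ·ΔX − sin φ sin λ·ΔY + cos φ·ΔZ = −(-0.716054)(-0.835984)(192) − (-0.716054)(-0.548754)(459) + (0.698045)(-144) = -395.81 m.
1° of latitude spans πR/180 = 111177 m, so Δφ = -395.81 / 111177 × 3600 = -12.817″.

Δφ = -12.82″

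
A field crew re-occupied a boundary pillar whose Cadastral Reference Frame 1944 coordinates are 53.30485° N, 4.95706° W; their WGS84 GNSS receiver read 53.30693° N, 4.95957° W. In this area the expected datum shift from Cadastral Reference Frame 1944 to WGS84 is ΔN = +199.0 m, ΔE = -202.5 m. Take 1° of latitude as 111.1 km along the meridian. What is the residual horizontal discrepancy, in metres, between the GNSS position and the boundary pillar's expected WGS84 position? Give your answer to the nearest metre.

48 m

Observed coordinate differences: Δφ = +0.00208°, Δλ = -0.00251°.
Converting to metres (1° lat = 111100 m, cos φ = 0.597557): observed ΔN = 231.1 m, observed ΔE = -166.6 m.
Subtracting the expected shift leaves a residual of 231.1 − (199.0) = 32.1 m north and -166.6 − (-202.5) = 35.9 m east.
Residual distance = √(32.1² + 35.9²) = 48.1 m.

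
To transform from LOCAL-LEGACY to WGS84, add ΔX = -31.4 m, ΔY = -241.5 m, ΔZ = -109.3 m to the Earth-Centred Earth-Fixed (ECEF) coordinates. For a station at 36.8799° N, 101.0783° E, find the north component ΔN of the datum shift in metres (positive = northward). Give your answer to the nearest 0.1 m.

ΔN = 51.2 m

At φ = 36.8799°, λ = 101.0783°: sin φ = 0.600140, cos φ = 0.799895, sin λ = 0.981366, cos λ = -0.192150.
ΔN = −sin φ cos λ·ΔX − sin φ sin λ·ΔY + cos φ·ΔZ = −(0.600140)(-0.192150)(-31.4) − (0.600140)(0.981366)(-241.5) + (0.799895)(-109.3) = 51.18 m.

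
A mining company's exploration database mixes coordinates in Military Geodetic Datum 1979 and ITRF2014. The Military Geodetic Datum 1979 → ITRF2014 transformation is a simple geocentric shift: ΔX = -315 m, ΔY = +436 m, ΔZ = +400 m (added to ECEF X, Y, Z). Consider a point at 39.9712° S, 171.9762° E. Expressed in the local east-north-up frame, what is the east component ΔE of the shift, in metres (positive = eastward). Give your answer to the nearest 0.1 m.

At φ = -39.9712°, λ = 171.9762°: sin φ = -0.642402, cos φ = 0.766367, sin λ = 0.139584, cos λ = -0.990210.
ΔE = −sin λ·ΔX + cos λ·ΔY = −(0.139584)·(-315) + (-0.990210)·(436) = -387.76 m.

ΔE = -387.8 m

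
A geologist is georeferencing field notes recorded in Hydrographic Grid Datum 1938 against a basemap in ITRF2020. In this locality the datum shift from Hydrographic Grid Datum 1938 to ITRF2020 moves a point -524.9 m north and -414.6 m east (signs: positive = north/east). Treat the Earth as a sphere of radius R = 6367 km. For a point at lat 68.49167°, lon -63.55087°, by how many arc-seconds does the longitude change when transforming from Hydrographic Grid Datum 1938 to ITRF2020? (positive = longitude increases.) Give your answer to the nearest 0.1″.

At latitude 68.49167°, cos φ = 0.366636.
One radian of longitude at latitude φ spans R cos φ, so Δλ = ΔE / (R cos φ) = -414.6 / (6367000 × 0.366636) = -1.7761e-04 rad = -36.634″.

Δλ = -36.6″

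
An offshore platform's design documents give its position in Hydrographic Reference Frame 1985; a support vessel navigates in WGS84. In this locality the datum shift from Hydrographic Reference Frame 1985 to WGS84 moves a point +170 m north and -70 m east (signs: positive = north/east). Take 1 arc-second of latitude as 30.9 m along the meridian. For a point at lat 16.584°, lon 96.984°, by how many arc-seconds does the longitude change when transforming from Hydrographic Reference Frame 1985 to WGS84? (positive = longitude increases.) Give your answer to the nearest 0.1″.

Δλ = -2.4″

At latitude 16.584°, cos φ = 0.958402.
1″ of longitude at this latitude = 30.90 × cos φ = 29.6146 m, so Δλ = -70.0 / 29.6146 = -2.364″.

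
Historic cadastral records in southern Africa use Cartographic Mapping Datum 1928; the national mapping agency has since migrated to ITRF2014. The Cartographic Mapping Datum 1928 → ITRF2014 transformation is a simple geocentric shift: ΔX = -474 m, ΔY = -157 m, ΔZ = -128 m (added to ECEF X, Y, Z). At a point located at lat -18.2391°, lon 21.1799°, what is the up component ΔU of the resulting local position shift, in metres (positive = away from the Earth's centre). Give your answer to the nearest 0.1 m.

ΔU = -433.6 m

At φ = -18.2391°, λ = 21.1799°: sin φ = -0.312983, cos φ = 0.949759, sin λ = 0.361297, cos λ = 0.932451.
ΔU = cos φ cos λ·ΔX + cos φ sin λ·ΔY + sin φ·ΔZ = (0.949759)(0.932451)(-474) + (0.949759)(0.361297)(-157) + (-0.312983)(-128) = -433.59 m.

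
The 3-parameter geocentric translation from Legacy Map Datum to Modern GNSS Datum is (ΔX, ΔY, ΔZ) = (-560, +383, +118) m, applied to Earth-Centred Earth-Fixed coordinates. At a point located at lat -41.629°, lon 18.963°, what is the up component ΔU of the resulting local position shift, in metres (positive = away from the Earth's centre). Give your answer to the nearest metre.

The local up (radial) axis is (cos φ cos λ, cos φ sin λ, sin φ), giving ΔU = -395.862 + 93.028 − 78.388 = -381.22 m.

ΔU = -381 m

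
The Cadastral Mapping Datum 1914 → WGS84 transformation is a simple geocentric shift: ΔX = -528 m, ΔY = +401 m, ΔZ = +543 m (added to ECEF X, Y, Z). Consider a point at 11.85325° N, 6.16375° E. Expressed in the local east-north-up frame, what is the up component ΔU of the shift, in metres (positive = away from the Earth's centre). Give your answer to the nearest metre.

ΔU = -360 m

The local up (radial) axis is (cos φ cos λ, cos φ sin λ, sin φ), giving ΔU = -513.754 + 42.137 + 111.535 = -360.08 m.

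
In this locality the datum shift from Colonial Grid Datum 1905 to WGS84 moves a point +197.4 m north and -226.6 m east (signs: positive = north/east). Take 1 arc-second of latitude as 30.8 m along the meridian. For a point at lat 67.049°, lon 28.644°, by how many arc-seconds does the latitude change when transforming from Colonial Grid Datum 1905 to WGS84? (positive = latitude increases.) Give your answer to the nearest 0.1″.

1″ of latitude = 30.80 m, so Δφ = 197.4 / 30.80 = 6.409″.

Δφ = 6.4″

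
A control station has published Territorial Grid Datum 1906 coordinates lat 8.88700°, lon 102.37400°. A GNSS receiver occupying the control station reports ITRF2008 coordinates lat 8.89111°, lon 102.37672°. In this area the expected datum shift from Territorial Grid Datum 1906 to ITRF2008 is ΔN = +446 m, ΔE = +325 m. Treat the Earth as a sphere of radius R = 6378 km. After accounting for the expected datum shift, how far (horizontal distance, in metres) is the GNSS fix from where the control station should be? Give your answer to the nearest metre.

28 m

Observed coordinate differences: Δφ = +0.00411°, Δλ = +0.00272°.
Converting to metres (1° lat = 111317 m, cos φ = 0.987995): observed ΔN = 457.5 m, observed ΔE = 299.1 m.
Subtracting the expected shift leaves a residual of 457.5 − (446) = 11.5 m north and 299.1 − (325) = -25.9 m east.
Residual distance = √(11.5² + (-25.9)²) = 28.3 m.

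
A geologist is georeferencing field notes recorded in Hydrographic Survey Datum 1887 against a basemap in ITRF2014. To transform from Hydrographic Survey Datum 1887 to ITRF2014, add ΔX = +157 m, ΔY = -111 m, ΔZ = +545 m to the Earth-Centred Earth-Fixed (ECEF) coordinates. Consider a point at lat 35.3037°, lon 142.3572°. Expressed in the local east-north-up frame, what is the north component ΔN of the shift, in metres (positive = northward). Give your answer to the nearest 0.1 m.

ΔN = 555.8 m

At φ = 35.3037°, λ = 142.3572°: sin φ = 0.577910, cos φ = 0.816100, sin λ = 0.610737, cos λ = -0.791834.
ΔN = −sin φ cos λ·ΔX − sin φ sin λ·ΔY + cos φ·ΔZ = −(0.577910)(-0.791834)(157) − (0.577910)(0.610737)(-111) + (0.816100)(545) = 555.80 m.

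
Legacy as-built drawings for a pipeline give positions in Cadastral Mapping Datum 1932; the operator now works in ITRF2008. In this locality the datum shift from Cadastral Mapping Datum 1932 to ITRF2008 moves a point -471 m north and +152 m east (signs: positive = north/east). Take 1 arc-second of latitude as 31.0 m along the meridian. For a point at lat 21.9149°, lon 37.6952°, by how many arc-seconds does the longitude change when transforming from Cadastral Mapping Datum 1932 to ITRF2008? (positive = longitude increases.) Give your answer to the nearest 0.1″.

At latitude 21.9149°, cos φ = 0.927739.
1″ of longitude at this latitude = 31.00 × cos φ = 28.7599 m, so Δλ = 152.0 / 28.7599 = 5.285″.

Δλ = 5.3″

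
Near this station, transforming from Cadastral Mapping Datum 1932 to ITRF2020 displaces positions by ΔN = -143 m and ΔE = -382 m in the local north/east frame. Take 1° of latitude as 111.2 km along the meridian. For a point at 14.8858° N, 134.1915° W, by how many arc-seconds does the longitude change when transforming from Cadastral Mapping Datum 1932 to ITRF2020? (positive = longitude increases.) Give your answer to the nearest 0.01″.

At latitude 14.8858°, cos φ = 0.966440.
1° of longitude at this latitude = 111.2 × cos φ = 107.47 km, so Δλ = -382.0 / 107468.1 = -0.0035545° = -12.796″.

Δλ = -12.80″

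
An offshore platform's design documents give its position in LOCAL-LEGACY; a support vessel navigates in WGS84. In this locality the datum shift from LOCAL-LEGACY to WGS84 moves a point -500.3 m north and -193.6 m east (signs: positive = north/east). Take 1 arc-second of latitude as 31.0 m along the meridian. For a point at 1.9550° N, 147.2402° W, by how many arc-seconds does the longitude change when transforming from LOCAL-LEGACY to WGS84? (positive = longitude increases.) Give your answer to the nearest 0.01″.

At latitude 1.9550°, cos φ = 0.999418.
1″ of longitude at this latitude = 31.00 × cos φ = 30.9820 m, so Δλ = -193.6 / 30.9820 = -6.249″.

Δλ = -6.25″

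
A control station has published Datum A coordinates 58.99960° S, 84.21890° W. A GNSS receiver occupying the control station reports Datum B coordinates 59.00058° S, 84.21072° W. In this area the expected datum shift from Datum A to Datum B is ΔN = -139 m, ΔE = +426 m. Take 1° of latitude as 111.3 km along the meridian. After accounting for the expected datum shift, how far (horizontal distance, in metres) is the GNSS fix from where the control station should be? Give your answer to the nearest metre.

Observed coordinate differences: Δφ = -0.00098°, Δλ = +0.00818°.
Converting to metres (1° lat = 111300 m, cos φ = 0.515044): observed ΔN = -109.1 m, observed ΔE = 468.9 m.
Subtracting the expected shift leaves a residual of -109.1 − (-139) = 29.9 m north and 468.9 − (426) = 42.9 m east.
Residual distance = √(29.9² + 42.9²) = 52.3 m.

52 m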